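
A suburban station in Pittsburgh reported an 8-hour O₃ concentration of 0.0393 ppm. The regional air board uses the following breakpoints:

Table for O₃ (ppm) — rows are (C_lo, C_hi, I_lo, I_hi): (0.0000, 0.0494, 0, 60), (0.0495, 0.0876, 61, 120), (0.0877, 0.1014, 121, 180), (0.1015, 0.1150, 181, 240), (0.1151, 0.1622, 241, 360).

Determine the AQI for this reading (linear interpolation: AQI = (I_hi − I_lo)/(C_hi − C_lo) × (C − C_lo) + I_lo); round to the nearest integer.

48

O₃: 0.0393 ∈ [0.0000, 0.0494] ↔ index [0, 60].
0 + (0.0393−0.0000)·(60−0)/(0.0494−0.0000) = 0 + 0.0393·60/0.0494 ≈ 47.73, so AQI = 48.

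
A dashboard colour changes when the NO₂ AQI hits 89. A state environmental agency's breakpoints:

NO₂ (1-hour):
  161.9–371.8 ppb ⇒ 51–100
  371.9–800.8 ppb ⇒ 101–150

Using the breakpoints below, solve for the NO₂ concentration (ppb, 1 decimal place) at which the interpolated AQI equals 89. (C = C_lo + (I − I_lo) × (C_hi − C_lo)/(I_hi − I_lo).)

324.7

AQI 89 lies in the 51–100 band, which corresponds to 161.9–371.8 ppb.
C = 161.9 + (89−51)×(371.8−161.9)/(100−51) = 161.9 + 38×209.9/49 ≈ 324.680 ppb → 324.7 ppb to 1 dp.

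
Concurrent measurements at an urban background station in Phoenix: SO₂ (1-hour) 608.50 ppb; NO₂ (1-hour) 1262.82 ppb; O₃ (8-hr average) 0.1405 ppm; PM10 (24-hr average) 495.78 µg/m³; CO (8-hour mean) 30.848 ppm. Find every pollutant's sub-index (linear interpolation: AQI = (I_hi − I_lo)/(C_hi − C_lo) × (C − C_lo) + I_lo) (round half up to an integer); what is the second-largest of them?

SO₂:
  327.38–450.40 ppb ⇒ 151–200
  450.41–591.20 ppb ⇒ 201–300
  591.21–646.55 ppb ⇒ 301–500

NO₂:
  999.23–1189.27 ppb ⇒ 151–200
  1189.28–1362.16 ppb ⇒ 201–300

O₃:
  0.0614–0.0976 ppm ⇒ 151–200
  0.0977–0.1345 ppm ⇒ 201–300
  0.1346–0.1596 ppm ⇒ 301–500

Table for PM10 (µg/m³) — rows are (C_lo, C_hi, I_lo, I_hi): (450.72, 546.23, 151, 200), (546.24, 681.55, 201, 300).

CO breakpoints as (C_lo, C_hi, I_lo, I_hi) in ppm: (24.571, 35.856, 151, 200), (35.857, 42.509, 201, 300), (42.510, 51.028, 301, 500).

348

SO₂ 608.50: bracket 591.21–646.55 → index 301–500; slope 199/55.34, offset 17.29.
AQI = 301 + 199/55.34·17.29 ≈ 363.17 ⇒ 363.
NO₂: 1262.82 lies in 1189.28–1362.16, so I_lo=201, I_hi=300, C_lo=1189.28, C_hi=1362.16.
(300−201)/(1362.16−1189.28) × (1262.82−1189.28) + 201 = 99/172.88 × 73.54 + 201 ≈ 243.11 → 243.
O₃: 0.1405 lies in 0.1346–0.1596, so I_lo=301, I_hi=500, C_lo=0.1346, C_hi=0.1596.
(500−301)/(0.1596−0.1346) × (0.1405−0.1346) + 301 = 199/0.0250 × 0.0059 + 301 ≈ 347.96 → 348.
PM10: 495.78 ∈ [450.72, 546.23] ↔ index [151, 200].
151 + (495.78−450.72)·(200−151)/(546.23−450.72) = 151 + 45.06·49/95.51 ≈ 174.12, so AQI = 174.
CO 30.848: bracket 24.571–35.856 → index 151–200; slope 49/11.285, offset 6.277.
AQI = 151 + 49/11.285·6.277 ≈ 178.26 ⇒ 178.
Sub-indices: SO₂→363, NO₂→243, O₃→348, PM10→174, CO→178. Ranked high→low: 363, 348, 243, 178, 174. Second-highest sub-index = 348.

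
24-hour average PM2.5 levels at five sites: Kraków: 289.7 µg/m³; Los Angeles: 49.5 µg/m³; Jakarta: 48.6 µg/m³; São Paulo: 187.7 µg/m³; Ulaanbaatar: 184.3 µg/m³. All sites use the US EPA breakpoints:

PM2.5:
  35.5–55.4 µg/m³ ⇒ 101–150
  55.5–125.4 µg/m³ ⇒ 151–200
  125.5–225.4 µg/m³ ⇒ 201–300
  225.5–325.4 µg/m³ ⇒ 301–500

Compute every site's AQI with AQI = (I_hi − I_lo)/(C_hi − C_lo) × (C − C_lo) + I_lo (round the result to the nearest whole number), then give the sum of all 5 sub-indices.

Kraków: row 225.5–325.4 (AQI 301–500). (500−301)·(289.7−225.5)/(325.4−225.5) + 301 = 199·64.2/99.9 + 301 ≈ 428.89 → 429.
Los Angeles 49.5: bracket 35.5–55.4 → index 101–150; slope 49/19.9, offset 14.0.
AQI = 101 + 49/19.9·14.0 ≈ 135.47 ⇒ 135.
Jakarta: 48.6 ∈ [35.5, 55.4] ↔ index [101, 150].
101 + (48.6−35.5)·(150−101)/(55.4−35.5) = 101 + 13.1·49/19.9 ≈ 133.26, so AQI = 133.
São Paulo: 187.7 ∈ [125.5, 225.4] ↔ index [201, 300].
201 + (187.7−125.5)·(300−201)/(225.4−125.5) = 201 + 62.2·99/99.9 ≈ 262.64, so AQI = 263.
Ulaanbaatar: row 125.5–225.4 (AQI 201–300). (300−201)·(184.3−125.5)/(225.4−125.5) + 201 = 99·58.8/99.9 + 201 ≈ 259.27 → 259.
AQIs: Kraków=429, Los Angeles=135, Jakarta=133, São Paulo=263, Ulaanbaatar=259. Sum = 429 + 135 + 133 + 263 + 259 = 1219.

1219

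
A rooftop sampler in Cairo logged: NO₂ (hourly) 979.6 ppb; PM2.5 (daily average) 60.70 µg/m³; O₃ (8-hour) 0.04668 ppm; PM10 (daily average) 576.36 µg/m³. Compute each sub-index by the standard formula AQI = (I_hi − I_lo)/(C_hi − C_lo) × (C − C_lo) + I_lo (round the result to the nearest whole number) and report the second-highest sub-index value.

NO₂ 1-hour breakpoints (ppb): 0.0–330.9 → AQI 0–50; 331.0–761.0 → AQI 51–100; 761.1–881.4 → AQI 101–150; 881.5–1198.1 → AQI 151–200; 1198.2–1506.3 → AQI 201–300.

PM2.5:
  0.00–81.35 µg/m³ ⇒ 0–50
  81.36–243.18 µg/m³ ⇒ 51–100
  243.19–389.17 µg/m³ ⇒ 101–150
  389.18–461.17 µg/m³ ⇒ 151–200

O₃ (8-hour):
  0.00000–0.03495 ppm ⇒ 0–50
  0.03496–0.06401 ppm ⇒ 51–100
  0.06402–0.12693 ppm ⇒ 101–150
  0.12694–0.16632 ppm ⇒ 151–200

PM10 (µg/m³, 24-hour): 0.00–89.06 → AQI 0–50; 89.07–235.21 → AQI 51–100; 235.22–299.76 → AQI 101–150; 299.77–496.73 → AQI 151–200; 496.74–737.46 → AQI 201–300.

NO₂ 979.6: bracket 881.5–1198.1 → index 151–200; slope 49/316.6, offset 98.1.
AQI = 151 + 49/316.6·98.1 ≈ 166.18 ⇒ 166.
PM2.5: 60.70 ∈ [0.00, 81.35] ↔ index [0, 50].
0 + (60.70−0.00)·(50−0)/(81.35−0.00) = 0 + 60.70·50/81.35 ≈ 37.31, so AQI = 37.
O₃: 0.04668 ∈ [0.03496, 0.06401] ↔ index [51, 100].
51 + (0.04668−0.03496)·(100−51)/(0.06401−0.03496) = 51 + 0.01172·49/0.02905 ≈ 70.77, so AQI = 71.
PM10: 576.36 lies in 496.74–737.46, so I_lo=201, I_hi=300, C_lo=496.74, C_hi=737.46.
(300−201)/(737.46−496.74) × (576.36−496.74) + 201 = 99/240.72 × 79.62 + 201 ≈ 233.75 → 234.
Sub-indices: NO₂→166, PM2.5→37, O₃→71, PM10→234. Ranked high→low: 234, 166, 71, 37. Second-highest sub-index = 166.

166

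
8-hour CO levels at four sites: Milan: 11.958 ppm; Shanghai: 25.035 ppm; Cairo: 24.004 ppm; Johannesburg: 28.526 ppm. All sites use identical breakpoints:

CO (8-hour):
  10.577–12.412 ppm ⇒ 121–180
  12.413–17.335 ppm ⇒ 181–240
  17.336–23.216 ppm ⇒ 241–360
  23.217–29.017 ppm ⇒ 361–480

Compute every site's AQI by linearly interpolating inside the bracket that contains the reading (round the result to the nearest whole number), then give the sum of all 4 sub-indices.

1410

Milan 11.958: bracket 10.577–12.412 → index 121–180; slope 59/1.835, offset 1.381.
AQI = 121 + 59/1.835·1.381 ≈ 165.40 ⇒ 165.
Shanghai 25.035: bracket 23.217–29.017 → index 361–480; slope 119/5.800, offset 1.818.
AQI = 361 + 119/5.800·1.818 ≈ 398.30 ⇒ 398.
Cairo: 24.004 ∈ [23.217, 29.017] ↔ index [361, 480].
361 + (24.004−23.217)·(480−361)/(29.017−23.217) = 361 + 0.787·119/5.800 ≈ 377.15, so AQI = 377.
Johannesburg: 28.526 ∈ [23.217, 29.017] ↔ index [361, 480].
361 + (28.526−23.217)·(480−361)/(29.017−23.217) = 361 + 5.309·119/5.800 ≈ 469.93, so AQI = 470.
AQIs: Milan=165, Shanghai=398, Cairo=377, Johannesburg=470. Sum = 165 + 398 + 377 + 470 = 1410.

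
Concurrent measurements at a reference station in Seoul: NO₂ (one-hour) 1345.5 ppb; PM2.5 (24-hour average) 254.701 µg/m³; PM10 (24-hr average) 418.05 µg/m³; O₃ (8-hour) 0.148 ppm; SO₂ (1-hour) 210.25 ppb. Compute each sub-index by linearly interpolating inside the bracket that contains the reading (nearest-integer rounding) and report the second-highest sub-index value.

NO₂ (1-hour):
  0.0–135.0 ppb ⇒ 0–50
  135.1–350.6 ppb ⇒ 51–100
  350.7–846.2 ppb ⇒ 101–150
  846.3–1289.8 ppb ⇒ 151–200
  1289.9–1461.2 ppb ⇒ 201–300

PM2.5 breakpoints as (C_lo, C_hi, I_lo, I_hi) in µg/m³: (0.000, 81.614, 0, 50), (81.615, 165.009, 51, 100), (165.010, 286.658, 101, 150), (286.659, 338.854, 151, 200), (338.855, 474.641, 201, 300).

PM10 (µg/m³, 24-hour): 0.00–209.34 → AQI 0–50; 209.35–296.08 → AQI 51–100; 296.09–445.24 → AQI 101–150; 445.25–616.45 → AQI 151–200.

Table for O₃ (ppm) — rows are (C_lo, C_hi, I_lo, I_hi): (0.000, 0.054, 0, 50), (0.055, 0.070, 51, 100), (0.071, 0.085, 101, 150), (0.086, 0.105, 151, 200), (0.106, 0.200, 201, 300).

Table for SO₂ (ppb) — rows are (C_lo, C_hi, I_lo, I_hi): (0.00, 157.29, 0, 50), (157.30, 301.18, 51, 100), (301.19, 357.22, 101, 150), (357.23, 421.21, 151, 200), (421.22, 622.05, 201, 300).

NO₂: 1345.5 lies in 1289.9–1461.2, so I_lo=201, I_hi=300, C_lo=1289.9, C_hi=1461.2.
(300−201)/(1461.2−1289.9) × (1345.5−1289.9) + 201 = 99/171.3 × 55.6 + 201 ≈ 233.13 → 233.
PM2.5: row 165.010–286.658 (AQI 101–150). (150−101)·(254.701−165.010)/(286.658−165.010) + 101 = 49·89.691/121.648 + 101 ≈ 137.13 → 137.
PM10 418.05: bracket 296.09–445.24 → index 101–150; slope 49/149.15, offset 121.96.
AQI = 101 + 49/149.15·121.96 ≈ 141.07 ⇒ 141.
O₃: row 0.106–0.200 (AQI 201–300). (300−201)·(0.148−0.106)/(0.200−0.106) + 201 = 99·0.042/0.094 + 201 ≈ 245.23 → 245.
SO₂: 210.25 lies in 157.30–301.18, so I_lo=51, I_hi=100, C_lo=157.30, C_hi=301.18.
(100−51)/(301.18−157.30) × (210.25−157.30) + 51 = 49/143.88 × 52.95 + 51 ≈ 69.03 → 69.
Sub-indices: NO₂→233, PM2.5→137, PM10→141, O₃→245, SO₂→69. Ranked high→low: 245, 233, 141, 137, 69. Second-highest sub-index = 233.

233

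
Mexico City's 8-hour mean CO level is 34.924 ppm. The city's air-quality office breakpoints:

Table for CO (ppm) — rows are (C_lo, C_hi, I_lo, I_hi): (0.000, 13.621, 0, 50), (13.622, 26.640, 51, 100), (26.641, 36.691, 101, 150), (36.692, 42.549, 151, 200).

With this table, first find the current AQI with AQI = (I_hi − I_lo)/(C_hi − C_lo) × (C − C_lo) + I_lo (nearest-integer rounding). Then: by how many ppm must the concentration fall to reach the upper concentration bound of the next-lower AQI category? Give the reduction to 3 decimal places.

8.284

CO 34.924: bracket 26.641–36.691 → index 101–150; slope 49/10.050, offset 8.283.
AQI = 101 + 49/10.050·8.283 ≈ 141.38 ⇒ 141.
Current AQI 141 is in the Unhealthy for Sensitive Groups range (101–150). The next-lower category tops out at AQI 100, whose upper concentration bound is 26.640 ppm.
Reduction needed = 34.924 − 26.640 = 8.284 ppm.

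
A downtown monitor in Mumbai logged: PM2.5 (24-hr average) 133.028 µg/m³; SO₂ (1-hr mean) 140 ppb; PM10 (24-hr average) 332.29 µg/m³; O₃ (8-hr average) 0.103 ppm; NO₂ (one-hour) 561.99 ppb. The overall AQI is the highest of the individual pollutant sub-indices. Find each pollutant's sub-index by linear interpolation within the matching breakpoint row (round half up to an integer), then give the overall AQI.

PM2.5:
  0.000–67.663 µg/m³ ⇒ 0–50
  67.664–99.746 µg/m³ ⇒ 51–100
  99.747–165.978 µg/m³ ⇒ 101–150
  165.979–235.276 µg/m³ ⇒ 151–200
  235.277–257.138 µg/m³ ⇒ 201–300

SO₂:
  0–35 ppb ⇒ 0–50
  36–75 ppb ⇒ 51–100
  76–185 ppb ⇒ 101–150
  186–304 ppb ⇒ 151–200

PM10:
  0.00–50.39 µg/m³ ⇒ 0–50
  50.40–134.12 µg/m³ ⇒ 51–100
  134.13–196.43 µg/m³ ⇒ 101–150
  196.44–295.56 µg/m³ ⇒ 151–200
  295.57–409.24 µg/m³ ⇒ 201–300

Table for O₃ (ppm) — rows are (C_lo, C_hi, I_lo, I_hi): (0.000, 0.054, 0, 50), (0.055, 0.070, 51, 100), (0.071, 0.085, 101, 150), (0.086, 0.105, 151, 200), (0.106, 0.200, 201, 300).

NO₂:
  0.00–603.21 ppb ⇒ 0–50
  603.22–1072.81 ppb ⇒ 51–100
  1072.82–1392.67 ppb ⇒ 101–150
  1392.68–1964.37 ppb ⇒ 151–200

233

PM2.5: row 99.747–165.978 (AQI 101–150). (150−101)·(133.028−99.747)/(165.978−99.747) + 101 = 49·33.281/66.231 + 101 ≈ 125.62 → 126.
SO₂: 140 ∈ [76, 185] ↔ index [101, 150].
101 + (140−76)·(150−101)/(185−76) = 101 + 64·49/109 ≈ 129.77, so AQI = 130.
PM10: 332.29 lies in 295.57–409.24, so I_lo=201, I_hi=300, C_lo=295.57, C_hi=409.24.
(300−201)/(409.24−295.57) × (332.29−295.57) + 201 = 99/113.67 × 36.72 + 201 ≈ 232.98 → 233.
O₃: 0.103 lies in 0.086–0.105, so I_lo=151, I_hi=200, C_lo=0.086, C_hi=0.105.
(200−151)/(0.105−0.086) × (0.103−0.086) + 151 = 49/0.019 × 0.017 + 151 ≈ 194.84 → 195.
NO₂: 561.99 ∈ [0.00, 603.21] ↔ index [0, 50].
0 + (561.99−0.00)·(50−0)/(603.21−0.00) = 0 + 561.99·50/603.21 ≈ 46.58, so AQI = 47.
Sub-indices: PM2.5→126, SO₂→130, PM10→233, O₃→195, NO₂→47. Overall AQI = max = 233; dominant pollutant is PM10.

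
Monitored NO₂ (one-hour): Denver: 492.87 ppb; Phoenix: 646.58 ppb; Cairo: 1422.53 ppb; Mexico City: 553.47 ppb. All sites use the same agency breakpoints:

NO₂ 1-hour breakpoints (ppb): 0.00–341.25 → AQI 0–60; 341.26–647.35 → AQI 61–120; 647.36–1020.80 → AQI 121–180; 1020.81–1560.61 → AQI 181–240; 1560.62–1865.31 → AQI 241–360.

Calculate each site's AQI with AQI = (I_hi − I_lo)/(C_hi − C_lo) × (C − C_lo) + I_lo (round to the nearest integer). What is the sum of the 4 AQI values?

Denver: 492.87 lies in 341.26–647.35, so I_lo=61, I_hi=120, C_lo=341.26, C_hi=647.35.
(120−61)/(647.35−341.26) × (492.87−341.26) + 61 = 59/306.09 × 151.61 + 61 ≈ 90.22 → 90.
Phoenix: 646.58 ∈ [341.26, 647.35] ↔ index [61, 120].
61 + (646.58−341.26)·(120−61)/(647.35−341.26) = 61 + 305.32·59/306.09 ≈ 119.85, so AQI = 120.
Cairo: 1422.53 ∈ [1020.81, 1560.61] ↔ index [181, 240].
181 + (1422.53−1020.81)·(240−181)/(1560.61−1020.81) = 181 + 401.72·59/539.80 ≈ 224.91, so AQI = 225.
Mexico City: row 341.26–647.35 (AQI 61–120). (120−61)·(553.47−341.26)/(647.35−341.26) + 61 = 59·212.21/306.09 + 61 ≈ 101.90 → 102.
AQIs: Denver=90, Phoenix=120, Cairo=225, Mexico City=102. Sum = 90 + 120 + 225 + 102 = 537.

537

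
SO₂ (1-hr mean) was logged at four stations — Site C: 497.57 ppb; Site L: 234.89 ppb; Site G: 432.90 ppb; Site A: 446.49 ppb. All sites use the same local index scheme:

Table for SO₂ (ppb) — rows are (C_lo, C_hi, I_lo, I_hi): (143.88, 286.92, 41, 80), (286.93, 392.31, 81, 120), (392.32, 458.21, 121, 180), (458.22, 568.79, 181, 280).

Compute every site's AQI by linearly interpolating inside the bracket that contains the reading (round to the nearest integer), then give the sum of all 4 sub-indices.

Site C 497.57: bracket 458.22–568.79 → index 181–280; slope 99/110.57, offset 39.35.
AQI = 181 + 99/110.57·39.35 ≈ 216.23 ⇒ 216.
Site L: row 143.88–286.92 (AQI 41–80). (80−41)·(234.89−143.88)/(286.92−143.88) + 41 = 39·91.01/143.04 + 41 ≈ 65.81 → 66.
Site G 432.90: bracket 392.32–458.21 → index 121–180; slope 59/65.89, offset 40.58.
AQI = 121 + 59/65.89·40.58 ≈ 157.34 ⇒ 157.
Site A: row 392.32–458.21 (AQI 121–180). (180−121)·(446.49−392.32)/(458.21−392.32) + 121 = 59·54.17/65.89 + 121 ≈ 169.51 → 170.
AQIs: Site C=216, Site L=66, Site G=157, Site A=170. Sum = 216 + 66 + 157 + 170 = 609.

609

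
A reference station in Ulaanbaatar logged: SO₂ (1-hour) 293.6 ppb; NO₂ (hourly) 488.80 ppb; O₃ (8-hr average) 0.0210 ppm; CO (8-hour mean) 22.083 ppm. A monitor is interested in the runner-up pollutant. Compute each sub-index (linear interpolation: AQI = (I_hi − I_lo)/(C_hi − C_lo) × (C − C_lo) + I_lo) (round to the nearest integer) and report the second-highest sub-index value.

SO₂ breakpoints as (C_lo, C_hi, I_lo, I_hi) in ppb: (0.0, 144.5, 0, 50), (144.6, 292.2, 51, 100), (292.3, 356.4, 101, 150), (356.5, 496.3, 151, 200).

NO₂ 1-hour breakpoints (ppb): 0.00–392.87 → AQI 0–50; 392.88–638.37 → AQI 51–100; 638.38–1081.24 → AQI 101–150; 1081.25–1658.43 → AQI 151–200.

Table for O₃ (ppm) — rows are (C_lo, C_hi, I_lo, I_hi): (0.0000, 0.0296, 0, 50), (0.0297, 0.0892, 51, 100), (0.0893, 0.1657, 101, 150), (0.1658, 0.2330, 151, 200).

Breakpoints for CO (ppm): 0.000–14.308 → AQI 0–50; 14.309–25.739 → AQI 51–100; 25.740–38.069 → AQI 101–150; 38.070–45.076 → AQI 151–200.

SO₂: row 292.3–356.4 (AQI 101–150). (150−101)·(293.6−292.3)/(356.4−292.3) + 101 = 49·1.3/64.1 + 101 ≈ 101.99 → 102.
NO₂: 488.80 lies in 392.88–638.37, so I_lo=51, I_hi=100, C_lo=392.88, C_hi=638.37.
(100−51)/(638.37−392.88) × (488.80−392.88) + 51 = 49/245.49 × 95.92 + 51 ≈ 70.15 → 70.
O₃: row 0.0000–0.0296 (AQI 0–50). (50−0)·(0.0210−0.0000)/(0.0296−0.0000) + 0 = 50·0.0210/0.0296 + 0 ≈ 35.47 → 35.
CO 22.083: bracket 14.309–25.739 → index 51–100; slope 49/11.430, offset 7.774.
AQI = 51 + 49/11.430·7.774 ≈ 84.33 ⇒ 84.
Sub-indices: SO₂→102, NO₂→70, O₃→35, CO→84. Ranked high→low: 102, 84, 70, 35. Second-highest sub-index = 84.

84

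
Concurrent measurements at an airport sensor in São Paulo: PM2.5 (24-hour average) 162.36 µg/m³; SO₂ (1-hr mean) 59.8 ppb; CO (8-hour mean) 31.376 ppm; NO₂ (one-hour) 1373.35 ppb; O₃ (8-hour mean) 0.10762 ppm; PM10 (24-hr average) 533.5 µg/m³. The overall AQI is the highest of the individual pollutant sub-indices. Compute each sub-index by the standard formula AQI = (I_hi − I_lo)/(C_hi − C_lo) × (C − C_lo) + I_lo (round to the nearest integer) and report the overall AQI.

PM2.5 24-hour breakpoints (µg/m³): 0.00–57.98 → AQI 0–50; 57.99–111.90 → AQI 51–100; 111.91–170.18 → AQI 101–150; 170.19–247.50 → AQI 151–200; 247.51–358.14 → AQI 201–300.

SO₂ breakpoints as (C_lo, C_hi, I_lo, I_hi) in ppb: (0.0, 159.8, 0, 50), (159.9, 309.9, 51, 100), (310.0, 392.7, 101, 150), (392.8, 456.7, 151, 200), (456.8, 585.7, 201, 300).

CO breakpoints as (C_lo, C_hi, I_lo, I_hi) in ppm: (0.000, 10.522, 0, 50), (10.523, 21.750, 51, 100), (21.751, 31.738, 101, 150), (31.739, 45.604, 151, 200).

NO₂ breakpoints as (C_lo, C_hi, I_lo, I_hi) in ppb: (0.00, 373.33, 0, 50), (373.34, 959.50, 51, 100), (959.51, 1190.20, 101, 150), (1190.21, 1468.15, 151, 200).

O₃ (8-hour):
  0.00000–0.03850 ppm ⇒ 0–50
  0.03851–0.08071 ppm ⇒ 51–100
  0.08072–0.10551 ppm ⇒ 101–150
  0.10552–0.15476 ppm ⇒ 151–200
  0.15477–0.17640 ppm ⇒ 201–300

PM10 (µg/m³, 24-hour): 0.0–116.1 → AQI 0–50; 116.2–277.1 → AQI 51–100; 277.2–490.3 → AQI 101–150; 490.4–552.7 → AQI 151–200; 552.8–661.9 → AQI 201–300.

PM2.5: 162.36 lies in 111.91–170.18, so I_lo=101, I_hi=150, C_lo=111.91, C_hi=170.18.
(150−101)/(170.18−111.91) × (162.36−111.91) + 101 = 49/58.27 × 50.45 + 101 ≈ 143.42 → 143.
SO₂: 59.8 lies in 0.0–159.8, so I_lo=0, I_hi=50, C_lo=0.0, C_hi=159.8.
(50−0)/(159.8−0.0) × (59.8−0.0) + 0 = 50/159.8 × 59.8 + 0 ≈ 18.71 → 19.
CO: row 21.751–31.738 (AQI 101–150). (150−101)·(31.376−21.751)/(31.738−21.751) + 101 = 49·9.625/9.987 + 101 ≈ 148.22 → 148.
NO₂: 1373.35 ∈ [1190.21, 1468.15] ↔ index [151, 200].
151 + (1373.35−1190.21)·(200−151)/(1468.15−1190.21) = 151 + 183.14·49/277.94 ≈ 183.29, so AQI = 183.
O₃: row 0.10552–0.15476 (AQI 151–200). (200−151)·(0.10762−0.10552)/(0.15476−0.10552) + 151 = 49·0.00210/0.04924 + 151 ≈ 153.09 → 153.
PM10: 533.5 lies in 490.4–552.7, so I_lo=151, I_hi=200, C_lo=490.4, C_hi=552.7.
(200−151)/(552.7−490.4) × (533.5−490.4) + 151 = 49/62.3 × 43.1 + 151 ≈ 184.90 → 185.
Sub-indices: PM2.5→143, SO₂→19, CO→148, NO₂→183, O₃→153, PM10→185. Overall AQI = max = 185; dominant pollutant is PM10.

185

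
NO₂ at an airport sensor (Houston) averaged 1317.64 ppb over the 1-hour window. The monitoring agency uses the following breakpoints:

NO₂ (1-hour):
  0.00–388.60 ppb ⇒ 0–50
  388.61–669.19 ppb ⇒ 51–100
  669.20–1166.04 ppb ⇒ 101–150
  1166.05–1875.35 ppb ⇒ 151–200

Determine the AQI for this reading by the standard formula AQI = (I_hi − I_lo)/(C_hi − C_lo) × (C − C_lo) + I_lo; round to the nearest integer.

NO₂: 1317.64 ∈ [1166.05, 1875.35] ↔ index [151, 200].
151 + (1317.64−1166.05)·(200−151)/(1875.35−1166.05) = 151 + 151.59·49/709.30 ≈ 161.47, so AQI = 161.

161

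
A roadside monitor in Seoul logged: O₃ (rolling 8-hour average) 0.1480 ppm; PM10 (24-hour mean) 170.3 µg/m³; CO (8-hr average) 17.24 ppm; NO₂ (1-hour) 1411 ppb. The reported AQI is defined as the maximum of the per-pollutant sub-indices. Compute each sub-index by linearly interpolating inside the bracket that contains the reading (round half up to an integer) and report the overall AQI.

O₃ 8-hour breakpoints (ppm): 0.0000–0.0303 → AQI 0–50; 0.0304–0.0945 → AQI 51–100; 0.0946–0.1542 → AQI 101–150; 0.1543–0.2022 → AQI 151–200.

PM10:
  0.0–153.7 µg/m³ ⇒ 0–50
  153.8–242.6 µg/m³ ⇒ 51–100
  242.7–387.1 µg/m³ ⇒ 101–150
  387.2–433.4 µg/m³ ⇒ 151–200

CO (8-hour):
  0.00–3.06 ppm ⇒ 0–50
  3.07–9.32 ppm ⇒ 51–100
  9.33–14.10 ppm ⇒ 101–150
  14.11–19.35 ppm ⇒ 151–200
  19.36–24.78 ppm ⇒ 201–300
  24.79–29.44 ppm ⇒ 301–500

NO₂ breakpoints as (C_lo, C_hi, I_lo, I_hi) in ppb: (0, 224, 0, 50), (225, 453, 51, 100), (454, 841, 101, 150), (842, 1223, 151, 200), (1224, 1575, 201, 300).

O₃: row 0.0946–0.1542 (AQI 101–150). (150−101)·(0.1480−0.0946)/(0.1542−0.0946) + 101 = 49·0.0534/0.0596 + 101 ≈ 144.90 → 145.
PM10: 170.3 ∈ [153.8, 242.6] ↔ index [51, 100].
51 + (170.3−153.8)·(100−51)/(242.6−153.8) = 51 + 16.5·49/88.8 ≈ 60.10, so AQI = 60.
CO: 17.24 lies in 14.11–19.35, so I_lo=151, I_hi=200, C_lo=14.11, C_hi=19.35.
(200−151)/(19.35−14.11) × (17.24−14.11) + 151 = 49/5.24 × 3.13 + 151 ≈ 180.27 → 180.
NO₂: row 1224–1575 (AQI 201–300). (300−201)·(1411−1224)/(1575−1224) + 201 = 99·187/351 + 201 ≈ 253.74 → 254.
Sub-indices: O₃→145, PM10→60, CO→180, NO₂→254. Overall AQI = max = 254; dominant pollutant is NO₂.
AQI 254: Very Unhealthy.

254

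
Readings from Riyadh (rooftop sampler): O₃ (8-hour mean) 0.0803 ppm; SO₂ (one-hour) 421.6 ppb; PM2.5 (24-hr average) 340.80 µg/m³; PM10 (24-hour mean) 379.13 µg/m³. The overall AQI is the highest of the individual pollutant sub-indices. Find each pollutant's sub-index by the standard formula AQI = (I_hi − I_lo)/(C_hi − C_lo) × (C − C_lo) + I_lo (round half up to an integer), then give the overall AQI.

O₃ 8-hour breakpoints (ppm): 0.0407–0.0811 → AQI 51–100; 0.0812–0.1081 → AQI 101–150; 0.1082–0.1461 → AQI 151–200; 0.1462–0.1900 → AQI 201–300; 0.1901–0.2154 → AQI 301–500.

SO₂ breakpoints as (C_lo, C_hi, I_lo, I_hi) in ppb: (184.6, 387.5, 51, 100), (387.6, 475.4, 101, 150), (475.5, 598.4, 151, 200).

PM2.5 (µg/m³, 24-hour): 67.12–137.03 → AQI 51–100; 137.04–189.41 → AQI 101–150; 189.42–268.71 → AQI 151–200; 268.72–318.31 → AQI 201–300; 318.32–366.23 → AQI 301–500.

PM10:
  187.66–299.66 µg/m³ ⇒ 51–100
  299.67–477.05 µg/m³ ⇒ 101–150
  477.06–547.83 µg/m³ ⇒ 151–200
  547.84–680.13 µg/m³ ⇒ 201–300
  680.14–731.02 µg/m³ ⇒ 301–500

394

O₃: 0.0803 lies in 0.0407–0.0811, so I_lo=51, I_hi=100, C_lo=0.0407, C_hi=0.0811.
(100−51)/(0.0811−0.0407) × (0.0803−0.0407) + 51 = 49/0.0404 × 0.0396 + 51 ≈ 99.03 → 99.
SO₂: 421.6 lies in 387.6–475.4, so I_lo=101, I_hi=150, C_lo=387.6, C_hi=475.4.
(150−101)/(475.4−387.6) × (421.6−387.6) + 101 = 49/87.8 × 34.0 + 101 ≈ 119.97 → 120.
PM2.5: 340.80 ∈ [318.32, 366.23] ↔ index [301, 500].
301 + (340.80−318.32)·(500−301)/(366.23−318.32) = 301 + 22.48·199/47.91 ≈ 394.37, so AQI = 394.
PM10: row 299.67–477.05 (AQI 101–150). (150−101)·(379.13−299.67)/(477.05−299.67) + 101 = 49·79.46/177.38 + 101 ≈ 122.95 → 123.
Sub-indices: O₃→99, SO₂→120, PM2.5→394, PM10→123. Overall AQI = max = 394; dominant pollutant is PM2.5.
AQI 394: Hazardous.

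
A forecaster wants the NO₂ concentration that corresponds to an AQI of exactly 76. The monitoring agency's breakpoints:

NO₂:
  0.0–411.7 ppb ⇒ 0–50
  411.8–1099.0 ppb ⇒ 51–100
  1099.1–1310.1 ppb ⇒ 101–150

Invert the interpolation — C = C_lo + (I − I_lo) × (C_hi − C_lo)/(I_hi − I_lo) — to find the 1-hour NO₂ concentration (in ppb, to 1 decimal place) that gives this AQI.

AQI 76 lies in the 51–100 band, which corresponds to 411.8–1099.0 ppb.
C = 411.8 + (76−51)×(1099.0−411.8)/(100−51) = 411.8 + 25×687.2/49 ≈ 762.412 ppb → 762.4 ppb to 1 dp.

762.4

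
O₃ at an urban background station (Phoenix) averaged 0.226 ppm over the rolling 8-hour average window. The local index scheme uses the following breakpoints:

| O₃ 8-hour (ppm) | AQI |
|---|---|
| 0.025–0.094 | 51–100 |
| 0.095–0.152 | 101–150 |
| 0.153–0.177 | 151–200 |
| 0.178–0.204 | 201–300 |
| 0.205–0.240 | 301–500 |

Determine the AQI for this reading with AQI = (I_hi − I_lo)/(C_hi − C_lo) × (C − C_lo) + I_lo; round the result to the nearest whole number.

420

O₃ 0.226: bracket 0.205–0.240 → index 301–500; slope 199/0.035, offset 0.021.
AQI = 301 + 199/0.035·0.021 ≈ 420.40 ⇒ 420.
AQI 420 falls in the Hazardous category.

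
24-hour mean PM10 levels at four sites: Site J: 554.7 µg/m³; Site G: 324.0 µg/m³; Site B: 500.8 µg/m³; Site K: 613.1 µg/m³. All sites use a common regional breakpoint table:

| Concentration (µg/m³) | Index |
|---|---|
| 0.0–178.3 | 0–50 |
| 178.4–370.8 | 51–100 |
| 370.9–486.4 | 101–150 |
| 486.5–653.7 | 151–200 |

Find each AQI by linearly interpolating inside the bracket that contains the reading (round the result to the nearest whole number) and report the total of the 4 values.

602

Site J: 554.7 ∈ [486.5, 653.7] ↔ index [151, 200].
151 + (554.7−486.5)·(200−151)/(653.7−486.5) = 151 + 68.2·49/167.2 ≈ 170.99, so AQI = 171.
Site G: 324.0 lies in 178.4–370.8, so I_lo=51, I_hi=100, C_lo=178.4, C_hi=370.8.
(100−51)/(370.8−178.4) × (324.0−178.4) + 51 = 49/192.4 × 145.6 + 51 ≈ 88.08 → 88.
Site B: 500.8 ∈ [486.5, 653.7] ↔ index [151, 200].
151 + (500.8−486.5)·(200−151)/(653.7−486.5) = 151 + 14.3·49/167.2 ≈ 155.19, so AQI = 155.
Site K 613.1: bracket 486.5–653.7 → index 151–200; slope 49/167.2, offset 126.6.
AQI = 151 + 49/167.2·126.6 ≈ 188.10 ⇒ 188.
AQIs: Site J=171, Site G=88, Site B=155, Site K=188. Sum = 171 + 88 + 155 + 188 = 602.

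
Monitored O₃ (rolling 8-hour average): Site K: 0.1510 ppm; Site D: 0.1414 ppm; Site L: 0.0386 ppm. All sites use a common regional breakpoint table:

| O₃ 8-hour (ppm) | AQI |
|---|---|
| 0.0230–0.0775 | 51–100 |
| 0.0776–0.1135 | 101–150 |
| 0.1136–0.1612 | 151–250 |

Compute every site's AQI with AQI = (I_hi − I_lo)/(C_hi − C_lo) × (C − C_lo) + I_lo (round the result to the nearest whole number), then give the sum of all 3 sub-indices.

Site K 0.1510: bracket 0.1136–0.1612 → index 151–250; slope 99/0.0476, offset 0.0374.
AQI = 151 + 99/0.0476·0.0374 ≈ 228.79 ⇒ 229.
Site D: 0.1414 lies in 0.1136–0.1612, so I_lo=151, I_hi=250, C_lo=0.1136, C_hi=0.1612.
(250−151)/(0.1612−0.1136) × (0.1414−0.1136) + 151 = 99/0.0476 × 0.0278 + 151 ≈ 208.82 → 209.
Site L 0.0386: bracket 0.0230–0.0775 → index 51–100; slope 49/0.0545, offset 0.0156.
AQI = 51 + 49/0.0545·0.0156 ≈ 65.03 ⇒ 65.
AQIs: Site K=229, Site D=209, Site L=65. Sum = 229 + 209 + 65 = 503.

503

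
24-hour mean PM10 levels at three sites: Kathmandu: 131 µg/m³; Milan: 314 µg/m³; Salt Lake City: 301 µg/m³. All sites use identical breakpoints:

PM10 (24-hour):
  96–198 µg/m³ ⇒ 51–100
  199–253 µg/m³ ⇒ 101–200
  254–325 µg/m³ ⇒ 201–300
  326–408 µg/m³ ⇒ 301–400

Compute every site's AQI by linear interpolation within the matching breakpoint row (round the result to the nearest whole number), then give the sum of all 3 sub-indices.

Kathmandu: row 96–198 (AQI 51–100). (100−51)·(131−96)/(198−96) + 51 = 49·35/102 + 51 ≈ 67.81 → 68.
Milan: row 254–325 (AQI 201–300). (300−201)·(314−254)/(325−254) + 201 = 99·60/71 + 201 ≈ 284.66 → 285.
Salt Lake City 301: bracket 254–325 → index 201–300; slope 99/71, offset 47.
AQI = 201 + 99/71·47 ≈ 266.54 ⇒ 267.
AQIs: Kathmandu=68, Milan=285, Salt Lake City=267. Sum = 68 + 285 + 267 = 620.

620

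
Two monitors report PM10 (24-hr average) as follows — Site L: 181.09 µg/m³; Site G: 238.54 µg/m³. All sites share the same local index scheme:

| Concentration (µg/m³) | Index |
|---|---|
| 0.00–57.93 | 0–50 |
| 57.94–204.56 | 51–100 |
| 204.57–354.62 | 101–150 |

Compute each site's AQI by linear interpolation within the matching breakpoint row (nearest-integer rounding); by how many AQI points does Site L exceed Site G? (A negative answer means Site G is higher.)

-20

Site L: row 57.94–204.56 (AQI 51–100). (100−51)·(181.09−57.94)/(204.56−57.94) + 51 = 49·123.15/146.62 + 51 ≈ 92.16 → 92.
Site G 238.54: bracket 204.57–354.62 → index 101–150; slope 49/150.05, offset 33.97.
AQI = 101 + 49/150.05·33.97 ≈ 112.09 ⇒ 112.
AQIs: Site L=92, Site G=112. Site L (92) − Site G (112) = -20.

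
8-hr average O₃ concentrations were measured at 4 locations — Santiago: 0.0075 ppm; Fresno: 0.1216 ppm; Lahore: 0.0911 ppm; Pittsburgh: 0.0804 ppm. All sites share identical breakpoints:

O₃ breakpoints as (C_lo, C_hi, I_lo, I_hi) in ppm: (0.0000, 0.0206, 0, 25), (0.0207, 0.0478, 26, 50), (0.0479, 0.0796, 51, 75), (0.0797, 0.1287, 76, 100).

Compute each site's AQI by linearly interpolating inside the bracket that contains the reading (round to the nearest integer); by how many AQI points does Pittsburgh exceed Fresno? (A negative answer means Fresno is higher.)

-21

Santiago: 0.0075 ∈ [0.0000, 0.0206] ↔ index [0, 25].
0 + (0.0075−0.0000)·(25−0)/(0.0206−0.0000) = 0 + 0.0075·25/0.0206 ≈ 9.10, so AQI = 9.
Fresno: row 0.0797–0.1287 (AQI 76–100). (100−76)·(0.1216−0.0797)/(0.1287−0.0797) + 76 = 24·0.0419/0.0490 + 76 ≈ 96.52 → 97.
Lahore: row 0.0797–0.1287 (AQI 76–100). (100−76)·(0.0911−0.0797)/(0.1287−0.0797) + 76 = 24·0.0114/0.0490 + 76 ≈ 81.58 → 82.
Pittsburgh: 0.0804 lies in 0.0797–0.1287, so I_lo=76, I_hi=100, C_lo=0.0797, C_hi=0.1287.
(100−76)/(0.1287−0.0797) × (0.0804−0.0797) + 76 = 24/0.0490 × 0.0007 + 76 ≈ 76.34 → 76.
AQIs: Santiago=9, Fresno=97, Lahore=82, Pittsburgh=76. Pittsburgh (76) − Fresno (97) = -21.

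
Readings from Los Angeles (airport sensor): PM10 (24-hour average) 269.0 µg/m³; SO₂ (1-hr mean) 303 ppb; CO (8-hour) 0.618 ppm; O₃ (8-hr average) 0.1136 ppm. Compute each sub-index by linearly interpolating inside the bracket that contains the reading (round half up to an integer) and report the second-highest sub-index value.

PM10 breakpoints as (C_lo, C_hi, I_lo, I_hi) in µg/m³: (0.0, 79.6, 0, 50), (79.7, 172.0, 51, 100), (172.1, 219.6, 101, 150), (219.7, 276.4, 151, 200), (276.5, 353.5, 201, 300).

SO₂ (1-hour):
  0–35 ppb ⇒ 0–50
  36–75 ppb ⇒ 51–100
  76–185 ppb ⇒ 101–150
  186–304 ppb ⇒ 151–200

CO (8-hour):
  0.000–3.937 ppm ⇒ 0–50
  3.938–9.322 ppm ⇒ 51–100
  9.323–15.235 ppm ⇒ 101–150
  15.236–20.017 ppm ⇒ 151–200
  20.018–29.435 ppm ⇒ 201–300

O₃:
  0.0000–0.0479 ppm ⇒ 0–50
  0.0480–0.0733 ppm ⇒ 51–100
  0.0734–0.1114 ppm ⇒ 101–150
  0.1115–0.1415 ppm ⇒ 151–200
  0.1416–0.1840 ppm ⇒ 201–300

194

PM10 269.0: bracket 219.7–276.4 → index 151–200; slope 49/56.7, offset 49.3.
AQI = 151 + 49/56.7·49.3 ≈ 193.60 ⇒ 194.
SO₂: row 186–304 (AQI 151–200). (200−151)·(303−186)/(304−186) + 151 = 49·117/118 + 151 ≈ 199.58 → 200.
CO: 0.618 lies in 0.000–3.937, so I_lo=0, I_hi=50, C_lo=0.000, C_hi=3.937.
(50−0)/(3.937−0.000) × (0.618−0.000) + 0 = 50/3.937 × 0.618 + 0 ≈ 7.85 → 8.
O₃: row 0.1115–0.1415 (AQI 151–200). (200−151)·(0.1136−0.1115)/(0.1415−0.1115) + 151 = 49·0.0021/0.0300 + 151 ≈ 154.43 → 154.
Sub-indices: PM10→194, SO₂→200, CO→8, O₃→154. Ranked high→low: 200, 194, 154, 8. Second-highest sub-index = 194.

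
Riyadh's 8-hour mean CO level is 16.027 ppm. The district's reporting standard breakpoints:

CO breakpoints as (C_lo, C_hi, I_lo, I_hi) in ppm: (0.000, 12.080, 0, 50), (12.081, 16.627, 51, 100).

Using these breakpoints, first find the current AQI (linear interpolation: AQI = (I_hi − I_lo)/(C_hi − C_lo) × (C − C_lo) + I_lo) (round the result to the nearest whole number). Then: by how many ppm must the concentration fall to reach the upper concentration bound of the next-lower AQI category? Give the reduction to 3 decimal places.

CO: row 12.081–16.627 (AQI 51–100). (100−51)·(16.027−12.081)/(16.627−12.081) + 51 = 49·3.946/4.546 + 51 ≈ 93.53 → 94.
Current AQI 94 is in the Moderate range (51–100). The next-lower category tops out at AQI 50, whose upper concentration bound is 12.080 ppm.
Reduction needed = 16.027 − 12.080 = 3.947 ppm.

3.947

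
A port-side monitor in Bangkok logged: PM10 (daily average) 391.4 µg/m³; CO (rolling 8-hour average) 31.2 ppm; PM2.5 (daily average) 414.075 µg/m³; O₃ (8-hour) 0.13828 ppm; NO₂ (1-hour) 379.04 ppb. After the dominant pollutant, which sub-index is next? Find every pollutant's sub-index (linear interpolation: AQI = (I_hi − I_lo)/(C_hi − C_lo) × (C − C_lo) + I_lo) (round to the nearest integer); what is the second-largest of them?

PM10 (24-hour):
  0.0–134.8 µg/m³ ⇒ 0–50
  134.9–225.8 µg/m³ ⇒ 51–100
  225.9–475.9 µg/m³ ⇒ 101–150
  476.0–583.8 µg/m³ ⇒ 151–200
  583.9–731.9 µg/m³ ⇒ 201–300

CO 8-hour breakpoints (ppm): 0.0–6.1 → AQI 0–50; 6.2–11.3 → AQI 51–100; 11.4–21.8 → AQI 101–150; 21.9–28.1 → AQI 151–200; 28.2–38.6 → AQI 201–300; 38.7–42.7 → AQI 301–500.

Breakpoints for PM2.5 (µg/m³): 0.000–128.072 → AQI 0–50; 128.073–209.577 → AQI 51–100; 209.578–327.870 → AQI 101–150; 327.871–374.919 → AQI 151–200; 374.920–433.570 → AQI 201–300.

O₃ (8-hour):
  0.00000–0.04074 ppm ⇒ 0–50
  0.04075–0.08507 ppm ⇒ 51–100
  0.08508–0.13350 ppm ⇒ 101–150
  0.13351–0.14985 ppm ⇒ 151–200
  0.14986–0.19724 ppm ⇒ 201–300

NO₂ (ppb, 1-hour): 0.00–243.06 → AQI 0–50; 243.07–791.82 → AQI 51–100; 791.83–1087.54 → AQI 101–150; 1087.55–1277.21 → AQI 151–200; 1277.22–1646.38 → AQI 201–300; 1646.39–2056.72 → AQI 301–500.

230

PM10: row 225.9–475.9 (AQI 101–150). (150−101)·(391.4−225.9)/(475.9−225.9) + 101 = 49·165.5/250.0 + 101 ≈ 133.44 → 133.
CO: 31.2 lies in 28.2–38.6, so I_lo=201, I_hi=300, C_lo=28.2, C_hi=38.6.
(300−201)/(38.6−28.2) × (31.2−28.2) + 201 = 99/10.4 × 3.0 + 201 ≈ 229.56 → 230.
PM2.5 414.075: bracket 374.920–433.570 → index 201–300; slope 99/58.650, offset 39.155.
AQI = 201 + 99/58.650·39.155 ≈ 267.09 ⇒ 267.
O₃: 0.13828 lies in 0.13351–0.14985, so I_lo=151, I_hi=200, C_lo=0.13351, C_hi=0.14985.
(200−151)/(0.14985−0.13351) × (0.13828−0.13351) + 151 = 49/0.01634 × 0.00477 + 151 ≈ 165.30 → 165.
NO₂ 379.04: bracket 243.07–791.82 → index 51–100; slope 49/548.75, offset 135.97.
AQI = 51 + 49/548.75·135.97 ≈ 63.14 ⇒ 63.
Sub-indices: PM10→133, CO→230, PM2.5→267, O₃→165, NO₂→63. Ranked high→low: 267, 230, 165, 133, 63. Second-highest sub-index = 230.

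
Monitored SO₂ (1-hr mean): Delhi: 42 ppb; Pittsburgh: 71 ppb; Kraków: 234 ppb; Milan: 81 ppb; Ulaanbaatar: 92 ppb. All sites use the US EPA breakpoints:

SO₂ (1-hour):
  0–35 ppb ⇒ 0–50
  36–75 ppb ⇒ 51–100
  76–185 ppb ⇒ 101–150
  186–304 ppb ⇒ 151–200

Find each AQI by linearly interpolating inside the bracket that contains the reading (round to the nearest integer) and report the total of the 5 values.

536

Delhi: 42 lies in 36–75, so I_lo=51, I_hi=100, C_lo=36, C_hi=75.
(100−51)/(75−36) × (42−36) + 51 = 49/39 × 6 + 51 ≈ 58.54 → 59.
Pittsburgh 71: bracket 36–75 → index 51–100; slope 49/39, offset 35.
AQI = 51 + 49/39·35 ≈ 94.97 ⇒ 95.
Kraków: 234 lies in 186–304, so I_lo=151, I_hi=200, C_lo=186, C_hi=304.
(200−151)/(304−186) × (234−186) + 151 = 49/118 × 48 + 151 ≈ 170.93 → 171.
Milan: 81 ∈ [76, 185] ↔ index [101, 150].
101 + (81−76)·(150−101)/(185−76) = 101 + 5·49/109 ≈ 103.25, so AQI = 103.
Ulaanbaatar: 92 ∈ [76, 185] ↔ index [101, 150].
101 + (92−76)·(150−101)/(185−76) = 101 + 16·49/109 ≈ 108.19, so AQI = 108.
AQIs: Delhi=59, Pittsburgh=95, Kraków=171, Milan=103, Ulaanbaatar=108. Sum = 59 + 95 + 171 + 103 + 108 = 536.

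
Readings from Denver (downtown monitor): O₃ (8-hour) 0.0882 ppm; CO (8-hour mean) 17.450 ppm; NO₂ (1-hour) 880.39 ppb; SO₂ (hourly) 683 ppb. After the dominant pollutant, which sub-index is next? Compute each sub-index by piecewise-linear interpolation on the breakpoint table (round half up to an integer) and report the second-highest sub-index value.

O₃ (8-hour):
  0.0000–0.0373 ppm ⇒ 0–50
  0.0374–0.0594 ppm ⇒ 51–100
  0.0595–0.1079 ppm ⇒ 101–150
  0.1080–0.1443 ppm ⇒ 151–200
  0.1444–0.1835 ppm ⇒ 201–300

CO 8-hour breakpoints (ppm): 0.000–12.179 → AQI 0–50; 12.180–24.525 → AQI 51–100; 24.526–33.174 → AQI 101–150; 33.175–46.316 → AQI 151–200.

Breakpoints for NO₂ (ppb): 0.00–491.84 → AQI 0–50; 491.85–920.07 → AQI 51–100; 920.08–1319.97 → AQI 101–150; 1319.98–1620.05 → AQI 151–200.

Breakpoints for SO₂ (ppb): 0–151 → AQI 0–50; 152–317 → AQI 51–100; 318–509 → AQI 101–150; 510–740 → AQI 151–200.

130

O₃ 0.0882: bracket 0.0595–0.1079 → index 101–150; slope 49/0.0484, offset 0.0287.
AQI = 101 + 49/0.0484·0.0287 ≈ 130.06 ⇒ 130.
CO: 17.450 ∈ [12.180, 24.525] ↔ index [51, 100].
51 + (17.450−12.180)·(100−51)/(24.525−12.180) = 51 + 5.270·49/12.345 ≈ 71.92, so AQI = 72.
NO₂: 880.39 ∈ [491.85, 920.07] ↔ index [51, 100].
51 + (880.39−491.85)·(100−51)/(920.07−491.85) = 51 + 388.54·49/428.22 ≈ 95.46, so AQI = 95.
SO₂: 683 lies in 510–740, so I_lo=151, I_hi=200, C_lo=510, C_hi=740.
(200−151)/(740−510) × (683−510) + 151 = 49/230 × 173 + 151 ≈ 187.86 → 188.
Sub-indices: O₃→130, CO→72, NO₂→95, SO₂→188. Ranked high→low: 188, 130, 95, 72. Second-highest sub-index = 130.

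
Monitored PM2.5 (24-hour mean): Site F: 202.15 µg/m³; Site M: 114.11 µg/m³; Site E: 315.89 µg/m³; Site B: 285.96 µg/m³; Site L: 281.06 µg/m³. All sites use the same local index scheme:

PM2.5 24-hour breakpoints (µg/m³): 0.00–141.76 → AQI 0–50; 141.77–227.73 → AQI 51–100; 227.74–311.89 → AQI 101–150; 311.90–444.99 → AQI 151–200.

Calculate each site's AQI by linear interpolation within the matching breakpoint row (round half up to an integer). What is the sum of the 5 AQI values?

544

Site F: 202.15 ∈ [141.77, 227.73] ↔ index [51, 100].
51 + (202.15−141.77)·(100−51)/(227.73−141.77) = 51 + 60.38·49/85.96 ≈ 85.42, so AQI = 85.
Site M 114.11: bracket 0.00–141.76 → index 0–50; slope 50/141.76, offset 114.11.
AQI = 0 + 50/141.76·114.11 ≈ 40.25 ⇒ 40.
Site E: 315.89 ∈ [311.90, 444.99] ↔ index [151, 200].
151 + (315.89−311.90)·(200−151)/(444.99−311.90) = 151 + 3.99·49/133.09 ≈ 152.47, so AQI = 152.
Site B: row 227.74–311.89 (AQI 101–150). (150−101)·(285.96−227.74)/(311.89−227.74) + 101 = 49·58.22/84.15 + 101 ≈ 134.90 → 135.
Site L: row 227.74–311.89 (AQI 101–150). (150−101)·(281.06−227.74)/(311.89−227.74) + 101 = 49·53.32/84.15 + 101 ≈ 132.05 → 132.
AQIs: Site F=85, Site M=40, Site E=152, Site B=135, Site L=132. Sum = 85 + 40 + 152 + 135 + 132 = 544.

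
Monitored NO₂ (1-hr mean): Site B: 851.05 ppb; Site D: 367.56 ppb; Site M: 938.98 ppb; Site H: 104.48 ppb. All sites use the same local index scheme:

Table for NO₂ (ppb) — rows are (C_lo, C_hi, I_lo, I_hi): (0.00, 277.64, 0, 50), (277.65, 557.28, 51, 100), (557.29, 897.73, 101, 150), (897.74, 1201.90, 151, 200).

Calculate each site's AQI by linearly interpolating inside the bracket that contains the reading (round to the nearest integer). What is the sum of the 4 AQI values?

387

Site B: 851.05 lies in 557.29–897.73, so I_lo=101, I_hi=150, C_lo=557.29, C_hi=897.73.
(150−101)/(897.73−557.29) × (851.05−557.29) + 101 = 49/340.44 × 293.76 + 101 ≈ 143.28 → 143.
Site D 367.56: bracket 277.65–557.28 → index 51–100; slope 49/279.63, offset 89.91.
AQI = 51 + 49/279.63·89.91 ≈ 66.76 ⇒ 67.
Site M 938.98: bracket 897.74–1201.90 → index 151–200; slope 49/304.16, offset 41.24.
AQI = 151 + 49/304.16·41.24 ≈ 157.64 ⇒ 158.
Site H: 104.48 lies in 0.00–277.64, so I_lo=0, I_hi=50, C_lo=0.00, C_hi=277.64.
(50−0)/(277.64−0.00) × (104.48−0.00) + 0 = 50/277.64 × 104.48 + 0 ≈ 18.82 → 19.
AQIs: Site B=143, Site D=67, Site M=158, Site H=19. Sum = 143 + 67 + 158 + 19 = 387.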